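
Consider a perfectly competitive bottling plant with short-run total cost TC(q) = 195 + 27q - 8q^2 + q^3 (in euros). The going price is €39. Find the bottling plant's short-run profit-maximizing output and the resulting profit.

Profit = -€51 at q = 6

AVC = 27 - 8q + q^2; min AVC = €11 at q = 4. Since P = €39 ≥ min AVC, the firm produces.
With MC = 27 - 16q + 3q^2, P = MC on the upward-sloping part at q* = 6.
TR = 39·6 = 234. TC = 195 + 90 = 285. Profit = 234 − 285 = -€51.
That loss of €51 beats the €195 the firm would lose by shutting down; producing recovers €144 of fixed cost.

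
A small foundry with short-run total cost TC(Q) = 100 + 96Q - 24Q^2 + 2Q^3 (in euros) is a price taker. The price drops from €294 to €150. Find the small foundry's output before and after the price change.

MC = 96 - 48Q + 6Q^2; the shutdown threshold is min AVC = €24 (at Q = 6).
With P = €294 above the shutdown price, P = MC gives Q = 11.
At P = €150 ≥ min AVC, set P = MC: Q = 9. The firm stays open but cuts output.

Output falls from 11 to 9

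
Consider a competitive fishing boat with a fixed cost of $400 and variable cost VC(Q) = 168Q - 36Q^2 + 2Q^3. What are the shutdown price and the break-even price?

Shutdown price = min AVC. AVC = 168 - 36Q + 2Q^2, with vertex at Q = 9 and minimum $6.
ATC = 400/Q + 168 - 36Q + 2Q^2. Setting dATC/dQ = −400/Q^2 − 36 + 4Q = 0 gives Q = 10 (since 4·10^3 − 36·10^2 = 400).
min ATC = 400/10 + 168 − 36·10 + 2·10^2 = $48. That is the break-even price.
Between these two prices the firm operates at a loss; above $48 it earns a profit.

Shutdown price = $6; break-even price = $48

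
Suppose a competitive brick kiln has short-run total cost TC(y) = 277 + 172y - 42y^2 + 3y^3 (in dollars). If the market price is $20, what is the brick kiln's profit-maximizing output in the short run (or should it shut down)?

From TC, MC = TC'(y) = 172 - 84y + 9y^2 and AVC = VC/y = 172 - 42y + 3y^2.
The AVC parabola has its vertex at y = 42/6 = 7, where AVC = 172 - 42·7 + 3·7^2 = $25.
With P < min AVC ($20 < $25), every unit sold adds to the loss.
Best response: produce nothing and absorb the $277 fixed cost.

Shut down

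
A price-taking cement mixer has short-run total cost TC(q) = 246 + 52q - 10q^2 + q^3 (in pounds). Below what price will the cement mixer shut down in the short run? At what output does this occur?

£27 per unit, at q = 5

Short-run supply begins at min AVC. From VC = 52q - 10q^2 + q^3, AVC = 52 - 10q + q^2.
At the minimum of AVC, MC = AVC. MC = 52 - 20q + 3q^2; setting MC = AVC gives 2q^2 - 10q = 0, so q = 5. min AVC = 27.
The firm shuts down for any P below £27.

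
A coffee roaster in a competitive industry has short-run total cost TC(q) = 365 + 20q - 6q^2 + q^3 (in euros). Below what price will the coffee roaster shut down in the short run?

Short-run supply begins at min AVC. From VC = 20q - 6q^2 + q^3, AVC = 20 - 6q + q^2.
At the minimum of AVC, MC = AVC. MC = 20 - 12q + 3q^2; setting MC = AVC gives 2q^2 - 6q = 0, so q = 3. min AVC = 11.
For P < €11 the firm produces nothing.

€11 per unit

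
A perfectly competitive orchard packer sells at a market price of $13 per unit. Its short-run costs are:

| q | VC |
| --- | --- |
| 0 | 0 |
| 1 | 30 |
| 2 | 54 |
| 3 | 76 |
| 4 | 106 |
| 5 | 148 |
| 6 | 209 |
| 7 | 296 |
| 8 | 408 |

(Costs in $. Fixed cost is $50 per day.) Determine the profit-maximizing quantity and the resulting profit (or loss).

q = 0 (shut down); profit = -$50

Tabulate TR − TC: q=0: -50; q=1: -67; q=2: -78; q=3: -87; q=4: -104; q=5: -133; q=6: -181; q=7: -255; q=8: -354.
Profit is highest at q = 0. Equivalently, the lowest AVC in the table is 76/3 ≈ $25.33 at q = 3, and P = $13 falls below it — price never covers variable cost, so the firm shuts down and loses only its fixed cost.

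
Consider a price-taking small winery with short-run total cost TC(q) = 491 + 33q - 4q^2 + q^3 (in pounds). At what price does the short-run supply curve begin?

Short-run supply begins at min AVC. From VC = 33q - 4q^2 + q^3, AVC = 33 - 4q + q^2.
At the minimum of AVC, MC = AVC. MC = 33 - 8q + 3q^2; setting MC = AVC gives 2q^2 - 4q = 0, so q = 2. min AVC = 29.
For P < £29 the firm produces nothing.

£29 per unit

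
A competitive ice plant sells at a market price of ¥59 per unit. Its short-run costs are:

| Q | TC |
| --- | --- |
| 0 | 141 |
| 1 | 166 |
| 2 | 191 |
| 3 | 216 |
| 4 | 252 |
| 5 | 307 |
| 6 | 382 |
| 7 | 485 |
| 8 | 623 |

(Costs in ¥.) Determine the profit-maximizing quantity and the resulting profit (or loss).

Q = 5; profit = -¥12

Profit at each row (π = 59Q − TC): Q=0: -141; Q=1: -107; Q=2: -73; Q=3: -39; Q=4: -16; Q=5: -12; Q=6: -28; Q=7: -72; Q=8: -151.
Profit is maximized at Q = 5. AVC there is 166/5 = ¥33.20 ≤ P, so producing beats shutting down (which would give -¥141).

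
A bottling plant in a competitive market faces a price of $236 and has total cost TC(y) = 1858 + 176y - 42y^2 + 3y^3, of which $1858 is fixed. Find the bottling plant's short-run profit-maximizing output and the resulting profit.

AVC = 176 - 42y + 3y^2 has its minimum $29 at y = 7; price $236 clears that bar, so the firm operates.
With MC = 176 - 84y + 9y^2, P = MC on the upward-sloping part at y* = 10.
TR = 236·10 = 2360. TC = 1858 + 560 = 2418. Profit = 2360 − 2418 = -$58.
By producing, the firm covers all variable cost plus $1800 of fixed cost; shutting down would lose the full $1858.

Profit = -$58 at y = 10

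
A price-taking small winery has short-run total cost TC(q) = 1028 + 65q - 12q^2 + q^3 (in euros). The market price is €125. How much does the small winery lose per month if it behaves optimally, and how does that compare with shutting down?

Profit = -€228 at q = 10

AVC = 65 - 12q + q^2; min AVC = €29 at q = 6. Since P = €125 ≥ min AVC, the firm produces.
MC = 65 - 24q + 3q^2. Setting P = MC and taking the root on the rising branch gives q* = 10.
TR = 125·10 = 1250. TC = 1028 + 450 = 1478. Profit = 1250 − 1478 = -€228.
That loss of €228 beats the €1028 the firm would lose by shutting down; producing recovers €800 of fixed cost.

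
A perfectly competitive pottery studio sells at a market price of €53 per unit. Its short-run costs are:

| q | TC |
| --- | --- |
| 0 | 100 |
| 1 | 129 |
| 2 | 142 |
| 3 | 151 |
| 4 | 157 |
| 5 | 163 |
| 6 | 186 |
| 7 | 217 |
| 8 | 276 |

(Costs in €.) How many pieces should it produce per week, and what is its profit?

q = 7; profit = €154

Tabulate TR − TC: q=0: -100; q=1: -76; q=2: -36; q=3: 8; q=4: 55; q=5: 102; q=6: 132; q=7: 154; q=8: 148.
Profit is maximized at q = 7. AVC there is 117/7 = €16.71 ≤ P, so producing beats shutting down (which would give -€100).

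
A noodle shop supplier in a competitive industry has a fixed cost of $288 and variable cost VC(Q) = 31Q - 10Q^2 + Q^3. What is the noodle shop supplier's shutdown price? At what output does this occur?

The shutdown price is the minimum of AVC. VC = 31Q - 10Q^2 + Q^3, so AVC = 31 - 10Q + Q^2.
At the minimum of AVC, MC = AVC. MC = 31 - 20Q + 3Q^2; setting MC = AVC gives 2Q^2 - 10Q = 0, so Q = 5. min AVC = 6.
For P < $6 the firm produces nothing.

$6 per unit, at Q = 5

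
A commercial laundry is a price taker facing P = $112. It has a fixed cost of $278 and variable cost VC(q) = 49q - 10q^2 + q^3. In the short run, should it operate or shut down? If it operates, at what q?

Produce at q = 9

Strip out fixed cost: VC = 49q - 10q^2 + q^3. Then AVC = 49 - 10q + q^2 and MC = 49 - 20q + 3q^2.
AVC hits its minimum where MC = AVC, at q = 5, giving min AVC = 49 - 10·5 + 5^2 = $24.
P = $112 exceeds min AVC = $24, so the firm stays open.
P = MC gives -63 - 20q + 3q^2 = 0, with roots -7/3 and 9. Take the larger (rising MC): q* = 9.
Check: AVC at q = 9 is $40 ≤ P, so revenue covers variable cost.
Profit = P·q − TC = 112·9 − 638 = $370.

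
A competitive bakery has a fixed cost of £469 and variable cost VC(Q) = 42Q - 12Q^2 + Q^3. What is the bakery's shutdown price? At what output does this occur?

The firm shuts down when price falls below the minimum of average variable cost. AVC = VC/Q = 42 - 12Q + Q^2.
At the minimum of AVC, MC = AVC. MC = 42 - 24Q + 3Q^2; setting MC = AVC gives 2Q^2 - 12Q = 0, so Q = 6. min AVC = 6.
The firm shuts down for any P below £6.

£6 per unit, at Q = 6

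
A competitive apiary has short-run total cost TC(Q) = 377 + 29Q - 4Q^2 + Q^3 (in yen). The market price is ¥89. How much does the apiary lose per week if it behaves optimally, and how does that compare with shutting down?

Profit = -¥89 at Q = 6

AVC = 29 - 4Q + Q^2 has its minimum ¥25 at Q = 2; price ¥89 clears that bar, so the firm operates.
With MC = 29 - 8Q + 3Q^2, P = MC on the upward-sloping part at Q* = 6.
TR = 89·6 = 534. TC = 377 + 246 = 623. Profit = 534 − 623 = -¥89.
Shutting down would mean losing the fixed cost of ¥377, so operating at a loss of ¥89 is better by ¥288.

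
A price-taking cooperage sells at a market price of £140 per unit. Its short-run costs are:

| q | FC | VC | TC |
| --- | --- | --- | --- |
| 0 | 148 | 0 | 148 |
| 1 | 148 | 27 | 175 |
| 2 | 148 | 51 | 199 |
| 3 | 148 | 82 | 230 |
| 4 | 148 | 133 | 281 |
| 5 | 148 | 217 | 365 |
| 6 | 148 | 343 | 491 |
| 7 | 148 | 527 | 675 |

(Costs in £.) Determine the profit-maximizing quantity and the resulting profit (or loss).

q = 6; profit = £349

Compute π = P·q − TC at each output: q=0: -148; q=1: -35; q=2: 81; q=3: 190; q=4: 279; q=5: 335; q=6: 349; q=7: 305.
Profit is maximized at q = 6. AVC there is 343/6 = £57.17 ≤ P, so producing beats shutting down (which would give -£148).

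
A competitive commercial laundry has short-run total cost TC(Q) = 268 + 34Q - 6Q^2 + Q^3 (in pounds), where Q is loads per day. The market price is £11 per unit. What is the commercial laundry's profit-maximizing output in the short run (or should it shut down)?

From TC, MC = TC'(Q) = 34 - 12Q + 3Q^2 and AVC = VC/Q = 34 - 6Q + Q^2.
The AVC parabola has its vertex at Q = 6/2 = 3, where AVC = 34 - 6·3 + 3^2 = £25.
Since P = £11 < min AVC = £25, price fails to cover variable cost at any output.
Best response: produce nothing and absorb the £268 fixed cost.

Shut down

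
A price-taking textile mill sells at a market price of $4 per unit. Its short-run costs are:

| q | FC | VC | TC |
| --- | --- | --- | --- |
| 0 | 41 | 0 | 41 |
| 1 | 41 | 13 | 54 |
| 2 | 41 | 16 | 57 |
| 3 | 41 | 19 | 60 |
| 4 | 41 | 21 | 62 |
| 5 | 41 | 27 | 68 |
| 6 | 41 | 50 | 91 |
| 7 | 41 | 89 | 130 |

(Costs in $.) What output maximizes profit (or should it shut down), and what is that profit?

q = 0 (shut down); profit = -$41

Compute π = P·q − TC at each output: q=0: -41; q=1: -50; q=2: -49; q=3: -48; q=4: -46; q=5: -48; q=6: -67; q=7: -102.
Profit is highest at q = 0. Equivalently, the lowest AVC in the table is 21/4 ≈ $5.25 at q = 4, and P = $4 falls below it — price never covers variable cost, so the firm shuts down and loses only its fixed cost.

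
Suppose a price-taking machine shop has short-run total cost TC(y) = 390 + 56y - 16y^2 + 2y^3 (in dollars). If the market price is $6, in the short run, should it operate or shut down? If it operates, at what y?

Strip out fixed cost: VC = 56y - 16y^2 + 2y^3. Then AVC = 56 - 16y + 2y^2 and MC = 56 - 32y + 6y^2.
The AVC parabola has its vertex at y = 16/4 = 4, where AVC = 56 - 16·4 + 2·4^2 = $24.
With P < min AVC ($6 < $24), every unit sold adds to the loss.
Shutting down limits the loss to fixed cost, $390.

Shut down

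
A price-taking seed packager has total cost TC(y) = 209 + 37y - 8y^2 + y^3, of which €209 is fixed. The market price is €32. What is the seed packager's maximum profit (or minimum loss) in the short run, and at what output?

Profit = -€159 at y = 5

AVC = 37 - 8y + y^2; min AVC = €21 at y = 4. Since P = €32 ≥ min AVC, the firm produces.
With MC = 37 - 16y + 3y^2, P = MC on the upward-sloping part at y* = 5.
TR = 32·5 = 160. TC = 209 + 110 = 319. Profit = 160 − 319 = -€159.
Shutting down would mean losing the fixed cost of €209, so operating at a loss of €159 is better by €50.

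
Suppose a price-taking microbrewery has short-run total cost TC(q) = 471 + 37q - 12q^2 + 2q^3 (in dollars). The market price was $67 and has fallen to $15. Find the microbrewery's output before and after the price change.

Output falls from 5 to 0 (the firm shuts down)

MC = 37 - 24q + 6q^2; the shutdown threshold is min AVC = $19 (at q = 3).
At P = $67 ≥ min AVC, set P = MC on the rising branch: q = 5.
At P = $15 < min AVC = $19, price no longer covers variable cost at any output, so the firm shuts down: q = 0.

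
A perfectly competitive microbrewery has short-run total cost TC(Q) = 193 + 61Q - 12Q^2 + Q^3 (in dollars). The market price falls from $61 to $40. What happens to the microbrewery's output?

MC = 61 - 24Q + 3Q^2; the shutdown threshold is min AVC = $25 (at Q = 6).
At P = $61 ≥ min AVC, set P = MC on the rising branch: Q = 8.
At P = $40 ≥ min AVC, set P = MC: Q = 7. The firm stays open but cuts output.

Output falls from 8 to 7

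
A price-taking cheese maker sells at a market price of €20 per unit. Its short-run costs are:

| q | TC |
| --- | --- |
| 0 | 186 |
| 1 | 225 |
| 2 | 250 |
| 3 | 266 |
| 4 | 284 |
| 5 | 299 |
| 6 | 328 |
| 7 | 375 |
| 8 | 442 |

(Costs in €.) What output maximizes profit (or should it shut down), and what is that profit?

q = 0 (shut down); profit = -€186

Compute π = P·q − TC at each output: q=0: -186; q=1: -205; q=2: -210; q=3: -206; q=4: -204; q=5: -199; q=6: -208; q=7: -235; q=8: -282.
Profit is highest at q = 0. Equivalently, the lowest AVC in the table is 113/5 ≈ €22.60 at q = 5, and P = €20 falls below it — price never covers variable cost, so the firm shuts down and loses only its fixed cost.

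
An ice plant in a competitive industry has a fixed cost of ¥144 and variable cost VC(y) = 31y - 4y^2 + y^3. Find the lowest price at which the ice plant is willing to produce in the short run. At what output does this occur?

The firm shuts down when price falls below the minimum of average variable cost. AVC = VC/y = 31 - 4y + y^2.
dAVC/dy = -4 + 2y = 0 gives y = 2. min AVC = 31 - 4·2 + 2^2 = 27.
So the shutdown price is ¥27.

¥27 per unit, at y = 2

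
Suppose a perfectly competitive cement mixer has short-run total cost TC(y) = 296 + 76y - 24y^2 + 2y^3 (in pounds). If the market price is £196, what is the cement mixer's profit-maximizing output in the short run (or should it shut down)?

Strip out fixed cost: VC = 76y - 24y^2 + 2y^3. Then AVC = 76 - 24y + 2y^2 and MC = 76 - 48y + 6y^2.
The AVC parabola has its vertex at y = 24/4 = 6, where AVC = 76 - 24·6 + 2·6^2 = £4.
Since P = £196 ≥ min AVC = £4, price covers variable cost and the firm should produce.
Solving P = MC: -120 - 48y + 6y^2 = 0 ⇒ y = -2 or 10. On the upward-sloping branch, y* = 10.
Check: AVC at y = 10 is £36 ≤ P, so revenue covers variable cost.
Profit = P·y − TC = 196·10 − 656 = £1304.

Produce at y = 10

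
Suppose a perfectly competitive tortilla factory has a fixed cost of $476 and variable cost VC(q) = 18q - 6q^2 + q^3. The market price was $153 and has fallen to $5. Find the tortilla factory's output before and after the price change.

Output falls from 9 to 0 (the firm shuts down)

AVC = 18 - 6q + q^2, minimized at q = 3 where min AVC = $9. MC = 18 - 12q + 3q^2.
With P = $153 above the shutdown price, P = MC gives q = 9.
At P = $5 < min AVC = $9, price no longer covers variable cost at any output, so the firm shuts down: q = 0.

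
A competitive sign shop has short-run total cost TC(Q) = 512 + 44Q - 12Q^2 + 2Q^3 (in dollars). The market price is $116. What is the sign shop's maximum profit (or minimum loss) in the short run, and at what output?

Profit = -$80 at Q = 6

AVC = 44 - 12Q + 2Q^2; min AVC = $26 at Q = 3. Since P = $116 ≥ min AVC, the firm produces.
MC = 44 - 24Q + 6Q^2. Setting P = MC and taking the root on the rising branch gives Q* = 6.
TR = 116·6 = 696. TC = 512 + 264 = 776. Profit = 696 − 776 = -$80.
By producing, the firm covers all variable cost plus $432 of fixed cost; shutting down would lose the full $512.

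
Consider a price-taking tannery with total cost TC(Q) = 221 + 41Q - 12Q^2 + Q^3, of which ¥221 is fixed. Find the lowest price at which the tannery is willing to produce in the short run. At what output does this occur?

Short-run supply begins at min AVC. From VC = 41Q - 12Q^2 + Q^3, AVC = 41 - 12Q + Q^2.
At the minimum of AVC, MC = AVC. MC = 41 - 24Q + 3Q^2; setting MC = AVC gives 2Q^2 - 12Q = 0, so Q = 6. min AVC = 5.
The firm shuts down for any P below ¥5.

¥5 per unit, at Q = 6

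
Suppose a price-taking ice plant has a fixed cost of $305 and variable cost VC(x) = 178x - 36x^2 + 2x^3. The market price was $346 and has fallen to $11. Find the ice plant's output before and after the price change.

Output falls from 14 to 0 (the firm shuts down)

MC = 178 - 72x + 6x^2; the shutdown threshold is min AVC = $16 (at x = 9).
With P = $346 above the shutdown price, P = MC gives x = 14.
At P = $11 < min AVC = $16, price no longer covers variable cost at any output, so the firm shuts down: x = 0.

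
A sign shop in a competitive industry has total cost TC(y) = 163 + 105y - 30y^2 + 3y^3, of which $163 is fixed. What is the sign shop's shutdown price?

The firm shuts down when price falls below the minimum of average variable cost. AVC = VC/y = 105 - 30y + 3y^2.
At the minimum of AVC, MC = AVC. MC = 105 - 60y + 9y^2; setting MC = AVC gives 6y^2 - 30y = 0, so y = 5. min AVC = 30.
The firm shuts down for any P below $30.

$30 per unit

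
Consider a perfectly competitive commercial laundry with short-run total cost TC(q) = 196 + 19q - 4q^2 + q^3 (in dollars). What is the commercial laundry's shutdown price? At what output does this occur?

$15 per unit, at q = 2

The firm shuts down when price falls below the minimum of average variable cost. AVC = VC/q = 19 - 4q + q^2.
dAVC/dq = -4 + 2q = 0 gives q = 2. min AVC = 19 - 4·2 + 2^2 = 15.
The firm shuts down for any P below $15.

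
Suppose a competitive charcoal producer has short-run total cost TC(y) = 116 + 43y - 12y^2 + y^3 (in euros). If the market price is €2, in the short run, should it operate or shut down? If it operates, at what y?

From TC, MC = TC'(y) = 43 - 24y + 3y^2 and AVC = VC/y = 43 - 12y + y^2.
AVC is minimized where dAVC/dy = -12 + 2y = 0, at y = 6; min AVC = 43 - 12·6 + 6^2 = €7.
Since P = €2 < min AVC = €7, price fails to cover variable cost at any output.
The firm minimizes its loss by shutting down and losing only its fixed cost of €116.

Shut down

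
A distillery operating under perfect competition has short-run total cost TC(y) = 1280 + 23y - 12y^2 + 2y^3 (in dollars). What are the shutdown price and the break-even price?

Shutdown price = $5; break-even price = $215

AVC = 23 - 12y + 2y^2; minimized at y = 3, giving min AVC = $5. That is the shutdown price.
ATC = 1280/y + 23 - 12y + 2y^2. Setting dATC/dy = −1280/y^2 − 12 + 4y = 0 gives y = 8 (since 4·8^3 − 12·8^2 = 1280).
min ATC = 1280/8 + 23 − 12·8 + 2·8^2 = $215. That is the break-even price.
For $5 ≤ P < $215 the firm produces at a loss; below $5 it shuts down.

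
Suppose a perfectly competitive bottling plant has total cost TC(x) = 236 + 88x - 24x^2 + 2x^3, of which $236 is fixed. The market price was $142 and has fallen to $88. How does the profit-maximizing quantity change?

AVC = 88 - 24x + 2x^2, minimized at x = 6 where min AVC = $16. MC = 88 - 48x + 6x^2.
At P = $142 ≥ min AVC, set P = MC on the rising branch: x = 9.
At P = $88 ≥ min AVC, set P = MC: x = 8. The firm stays open but cuts output.

Output falls from 9 to 8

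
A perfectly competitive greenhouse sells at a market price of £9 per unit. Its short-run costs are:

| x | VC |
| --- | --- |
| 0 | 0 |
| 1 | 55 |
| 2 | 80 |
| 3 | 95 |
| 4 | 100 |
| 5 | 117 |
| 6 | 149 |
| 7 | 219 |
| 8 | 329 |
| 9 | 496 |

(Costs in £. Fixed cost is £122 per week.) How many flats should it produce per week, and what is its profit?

Profit at each row (π = 9x − TC): x=0: -122; x=1: -168; x=2: -184; x=3: -190; x=4: -186; x=5: -194; x=6: -217; x=7: -278; x=8: -379; x=9: -537.
Profit is highest at x = 0. Equivalently, the lowest AVC in the table is 117/5 ≈ £23.40 at x = 5, and P = £9 falls below it — price never covers variable cost, so the firm shuts down and loses only its fixed cost.

x = 0 (shut down); profit = -£122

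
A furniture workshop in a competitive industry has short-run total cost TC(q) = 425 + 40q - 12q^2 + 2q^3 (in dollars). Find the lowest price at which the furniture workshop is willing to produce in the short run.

Short-run supply begins at min AVC. From VC = 40q - 12q^2 + 2q^3, AVC = 40 - 12q + 2q^2.
At the minimum of AVC, MC = AVC. MC = 40 - 24q + 6q^2; setting MC = AVC gives 4q^2 - 12q = 0, so q = 3. min AVC = 22.
For P < $22 the firm produces nothing.

$22 per unit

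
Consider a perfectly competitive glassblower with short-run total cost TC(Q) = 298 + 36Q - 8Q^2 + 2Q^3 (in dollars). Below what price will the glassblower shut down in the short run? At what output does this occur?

$28 per unit, at Q = 2

The shutdown price is the minimum of AVC. VC = 36Q - 8Q^2 + 2Q^3, so AVC = 36 - 8Q + 2Q^2.
dAVC/dQ = -8 + 4Q = 0 gives Q = 2. min AVC = 36 - 8·2 + 2·2^2 = 28.
For P < $28 the firm produces nothing.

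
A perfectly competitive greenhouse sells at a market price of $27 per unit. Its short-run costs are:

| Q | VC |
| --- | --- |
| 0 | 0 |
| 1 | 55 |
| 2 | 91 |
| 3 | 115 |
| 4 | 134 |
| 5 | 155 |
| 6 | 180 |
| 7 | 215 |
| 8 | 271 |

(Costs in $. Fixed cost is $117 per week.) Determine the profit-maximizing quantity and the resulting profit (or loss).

Q = 0 (shut down); profit = -$117

Tabulate TR − TC: Q=0: -117; Q=1: -145; Q=2: -154; Q=3: -151; Q=4: -143; Q=5: -137; Q=6: -135; Q=7: -143; Q=8: -172.
Profit is highest at Q = 0. Equivalently, the lowest AVC in the table is 180/6 ≈ $30 at Q = 6, and P = $27 falls below it — price never covers variable cost, so the firm shuts down and loses only its fixed cost.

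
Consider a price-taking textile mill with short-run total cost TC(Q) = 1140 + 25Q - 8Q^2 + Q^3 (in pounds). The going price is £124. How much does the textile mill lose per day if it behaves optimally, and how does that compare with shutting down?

Profit = -£330 at Q = 9

AVC = 25 - 8Q + Q^2; min AVC = £9 at Q = 4. Since P = £124 ≥ min AVC, the firm produces.
MC = 25 - 16Q + 3Q^2. Setting P = MC and taking the root on the rising branch gives Q* = 9.
TR = 124·9 = 1116. TC = 1140 + 306 = 1446. Profit = 1116 − 1446 = -£330.
By producing, the firm covers all variable cost plus £810 of fixed cost; shutting down would lose the full £1140.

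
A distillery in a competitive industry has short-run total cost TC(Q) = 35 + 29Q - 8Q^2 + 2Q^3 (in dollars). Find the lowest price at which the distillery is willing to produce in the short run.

$21 per unit

The firm shuts down when price falls below the minimum of average variable cost. AVC = VC/Q = 29 - 8Q + 2Q^2.
At the minimum of AVC, MC = AVC. MC = 29 - 16Q + 6Q^2; setting MC = AVC gives 4Q^2 - 8Q = 0, so Q = 2. min AVC = 21.
For P < $21 the firm produces nothing.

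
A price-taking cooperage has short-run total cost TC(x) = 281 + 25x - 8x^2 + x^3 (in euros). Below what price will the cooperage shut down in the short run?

€9 per unit

The shutdown price is the minimum of AVC. VC = 25x - 8x^2 + x^3, so AVC = 25 - 8x + x^2.
dAVC/dx = -8 + 2x = 0 gives x = 4. min AVC = 25 - 8·4 + 4^2 = 9.
The firm shuts down for any P below €9.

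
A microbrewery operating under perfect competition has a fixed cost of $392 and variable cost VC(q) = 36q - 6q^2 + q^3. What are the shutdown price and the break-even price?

Shutdown price = $27; break-even price = $99

Shutdown price = min AVC. AVC = 36 - 6q + q^2, with vertex at q = 3 and minimum $27.
ATC = 392/q + 36 - 6q + q^2. Setting dATC/dq = −392/q^2 − 6 + 2q = 0 gives q = 7 (since 2·7^3 − 6·7^2 = 392).
min ATC = 392/7 + 36 − 6·7 + 7^2 = $99. That is the break-even price.
For $27 ≤ P < $99 the firm produces at a loss; below $27 it shuts down.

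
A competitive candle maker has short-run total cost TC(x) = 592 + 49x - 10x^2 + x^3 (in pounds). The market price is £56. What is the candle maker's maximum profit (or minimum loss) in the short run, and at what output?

AVC = 49 - 10x + x^2; min AVC = £24 at x = 5. Since P = £56 ≥ min AVC, the firm produces.
With MC = 49 - 20x + 3x^2, P = MC on the upward-sloping part at x* = 7.
TR = 56·7 = 392. TC = 592 + 196 = 788. Profit = 392 − 788 = -£396.
By producing, the firm covers all variable cost plus £196 of fixed cost; shutting down would lose the full £592.

Profit = -£396 at x = 7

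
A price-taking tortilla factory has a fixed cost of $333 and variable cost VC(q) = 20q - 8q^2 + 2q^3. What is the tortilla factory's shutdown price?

$12 per unit

The firm shuts down when price falls below the minimum of average variable cost. AVC = VC/q = 20 - 8q + 2q^2.
dAVC/dq = -8 + 4q = 0 gives q = 2. min AVC = 20 - 8·2 + 2·2^2 = 12.
The firm shuts down for any P below $12.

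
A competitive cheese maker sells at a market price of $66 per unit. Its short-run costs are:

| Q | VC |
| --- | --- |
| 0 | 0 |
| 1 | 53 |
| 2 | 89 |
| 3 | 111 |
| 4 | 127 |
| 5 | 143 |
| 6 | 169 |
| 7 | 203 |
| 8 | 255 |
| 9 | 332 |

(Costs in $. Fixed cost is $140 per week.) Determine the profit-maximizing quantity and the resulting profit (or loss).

Q = 8; profit = $133

Tabulate TR − TC: Q=0: -140; Q=1: -127; Q=2: -97; Q=3: -53; Q=4: -3; Q=5: 47; Q=6: 87; Q=7: 119; Q=8: 133; Q=9: 122.
Profit is maximized at Q = 8. AVC there is 255/8 = $31.88 ≤ P, so producing beats shutting down (which would give -$140).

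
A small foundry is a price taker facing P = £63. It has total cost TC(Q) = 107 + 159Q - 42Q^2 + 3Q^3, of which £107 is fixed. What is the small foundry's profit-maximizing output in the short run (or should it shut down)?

Variable cost is VC = 159Q - 42Q^2 + 3Q^3, so AVC = VC/Q = 159 - 42Q + 3Q^2 and MC = dTC/dQ = 159 - 84Q + 9Q^2.
The AVC parabola has its vertex at Q = 42/6 = 7, where AVC = 159 - 42·7 + 3·7^2 = £12.
P = £63 exceeds min AVC = £12, so the firm stays open.
P = MC gives 96 - 84Q + 9Q^2 = 0, with roots 4/3 and 8. Take the larger (rising MC): Q* = 8.
Check: AVC at Q = 8 is £15 ≤ P, so revenue covers variable cost.
Profit = P·Q − TC = 63·8 − 227 = £277.

Produce at Q = 8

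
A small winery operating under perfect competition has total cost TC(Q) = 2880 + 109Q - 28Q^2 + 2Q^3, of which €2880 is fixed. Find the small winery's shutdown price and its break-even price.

Shutdown price = €11; break-even price = €301

Shutdown price = min AVC. AVC = 109 - 28Q + 2Q^2, with vertex at Q = 7 and minimum €11.
ATC = 2880/Q + 109 - 28Q + 2Q^2. Setting dATC/dQ = −2880/Q^2 − 28 + 4Q = 0 gives Q = 12 (since 4·12^3 − 28·12^2 = 2880).
min ATC = 2880/12 + 109 − 28·12 + 2·12^2 = €301. That is the break-even price.
For €11 ≤ P < €301 the firm produces at a loss; below €11 it shuts down.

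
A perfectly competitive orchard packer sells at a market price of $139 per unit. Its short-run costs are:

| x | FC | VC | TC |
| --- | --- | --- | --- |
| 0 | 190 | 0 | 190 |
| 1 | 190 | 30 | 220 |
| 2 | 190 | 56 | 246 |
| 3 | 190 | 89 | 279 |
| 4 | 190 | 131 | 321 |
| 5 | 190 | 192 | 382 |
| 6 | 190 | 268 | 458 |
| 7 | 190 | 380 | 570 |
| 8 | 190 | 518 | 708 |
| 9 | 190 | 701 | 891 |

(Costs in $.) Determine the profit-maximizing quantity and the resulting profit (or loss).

Profit at each row (π = 139x − TC): x=0: -190; x=1: -81; x=2: 32; x=3: 138; x=4: 235; x=5: 313; x=6: 376; x=7: 403; x=8: 404; x=9: 360.
Profit is maximized at x = 8. AVC there is 518/8 = $64.75 ≤ P, so producing beats shutting down (which would give -$190).

x = 8; profit = $404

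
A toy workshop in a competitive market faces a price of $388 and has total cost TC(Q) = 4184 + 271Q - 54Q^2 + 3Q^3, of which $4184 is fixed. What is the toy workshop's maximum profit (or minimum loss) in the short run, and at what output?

AVC = 271 - 54Q + 3Q^2; min AVC = $28 at Q = 9. Since P = $388 ≥ min AVC, the firm produces.
MC = 271 - 108Q + 9Q^2. Setting P = MC and taking the root on the rising branch gives Q* = 13.
TR = 388·13 = 5044. TC = 4184 + 988 = 5172. Profit = 5044 − 5172 = -$128.
Shutting down would mean losing the fixed cost of $4184, so operating at a loss of $128 is better by $4056.

Profit = -$128 at Q = 13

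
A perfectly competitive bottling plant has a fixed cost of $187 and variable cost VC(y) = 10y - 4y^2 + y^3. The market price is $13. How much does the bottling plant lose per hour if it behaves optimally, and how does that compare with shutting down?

Profit = -$169 at y = 3

AVC = 10 - 4y + y^2; min AVC = $6 at y = 2. Since P = $13 ≥ min AVC, the firm produces.
MC = 10 - 8y + 3y^2. Setting P = MC and taking the root on the rising branch gives y* = 3.
TR = 13·3 = 39. TC = 187 + 21 = 208. Profit = 39 − 208 = -$169.
By producing, the firm covers all variable cost plus $18 of fixed cost; shutting down would lose the full $187.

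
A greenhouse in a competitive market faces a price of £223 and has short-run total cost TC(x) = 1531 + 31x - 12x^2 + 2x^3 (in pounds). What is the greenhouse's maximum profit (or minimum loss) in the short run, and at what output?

Profit = -£251 at x = 8

AVC = 31 - 12x + 2x^2; min AVC = £13 at x = 3. Since P = £223 ≥ min AVC, the firm produces.
With MC = 31 - 24x + 6x^2, P = MC on the upward-sloping part at x* = 8.
TR = 223·8 = 1784. TC = 1531 + 504 = 2035. Profit = 1784 − 2035 = -£251.
That loss of £251 beats the £1531 the firm would lose by shutting down; producing recovers £1280 of fixed cost.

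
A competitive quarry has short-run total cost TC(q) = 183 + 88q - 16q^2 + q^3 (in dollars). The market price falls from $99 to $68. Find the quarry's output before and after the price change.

Output falls from 11 to 10

MC = 88 - 32q + 3q^2; the shutdown threshold is min AVC = $24 (at q = 8).
At P = $99 ≥ min AVC, set P = MC on the rising branch: q = 11.
At P = $68 ≥ min AVC, set P = MC: q = 10. The firm stays open but cuts output.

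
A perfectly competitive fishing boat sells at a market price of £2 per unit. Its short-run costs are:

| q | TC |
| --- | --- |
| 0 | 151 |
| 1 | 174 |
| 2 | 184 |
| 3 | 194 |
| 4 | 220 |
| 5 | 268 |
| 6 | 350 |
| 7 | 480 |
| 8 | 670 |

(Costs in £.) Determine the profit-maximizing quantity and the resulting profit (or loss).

Tabulate TR − TC: q=0: -151; q=1: -172; q=2: -180; q=3: -188; q=4: -212; q=5: -258; q=6: -338; q=7: -466; q=8: -654.
Profit is highest at q = 0. Equivalently, the lowest AVC in the table is 43/3 ≈ £14.33 at q = 3, and P = £2 falls below it — price never covers variable cost, so the firm shuts down and loses only its fixed cost.

q = 0 (shut down); profit = -£151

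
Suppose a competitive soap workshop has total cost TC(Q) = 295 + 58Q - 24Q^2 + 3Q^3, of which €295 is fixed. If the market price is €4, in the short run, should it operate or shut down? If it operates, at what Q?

Shut down

Variable cost is VC = 58Q - 24Q^2 + 3Q^3, so AVC = VC/Q = 58 - 24Q + 3Q^2 and MC = dTC/dQ = 58 - 48Q + 9Q^2.
The AVC parabola has its vertex at Q = 24/6 = 4, where AVC = 58 - 24·4 + 3·4^2 = €10.
P = €4 lies below min AVC = €10; no output level covers variable cost.
Best response: produce nothing and absorb the €295 fixed cost.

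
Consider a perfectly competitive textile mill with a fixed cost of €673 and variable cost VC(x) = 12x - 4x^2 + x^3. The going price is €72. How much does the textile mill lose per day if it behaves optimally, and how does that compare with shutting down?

Profit = -€385 at x = 6

AVC = 12 - 4x + x^2 has its minimum €8 at x = 2; price €72 clears that bar, so the firm operates.
MC = 12 - 8x + 3x^2. Setting P = MC and taking the root on the rising branch gives x* = 6.
TR = 72·6 = 432. TC = 673 + 144 = 817. Profit = 432 − 817 = -€385.
That loss of €385 beats the €673 the firm would lose by shutting down; producing recovers €288 of fixed cost.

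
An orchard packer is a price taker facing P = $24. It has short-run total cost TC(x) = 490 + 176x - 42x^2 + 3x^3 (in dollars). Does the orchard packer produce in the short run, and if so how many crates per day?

Shut down

From TC, MC = TC'(x) = 176 - 84x + 9x^2 and AVC = VC/x = 176 - 42x + 3x^2.
AVC is minimized where dAVC/dx = -42 + 6x = 0, at x = 7; min AVC = 176 - 42·7 + 3·7^2 = $29.
Since P = $24 < min AVC = $29, price fails to cover variable cost at any output.
Best response: produce nothing and absorb the $490 fixed cost.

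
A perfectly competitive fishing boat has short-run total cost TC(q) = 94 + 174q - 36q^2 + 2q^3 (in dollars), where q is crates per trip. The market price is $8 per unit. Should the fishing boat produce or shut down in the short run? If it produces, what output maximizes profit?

From TC, MC = TC'(q) = 174 - 72q + 6q^2 and AVC = VC/q = 174 - 36q + 2q^2.
The AVC parabola has its vertex at q = 36/4 = 9, where AVC = 174 - 36·9 + 2·9^2 = $12.
Since P = $8 < min AVC = $12, price fails to cover variable cost at any output.
Best response: produce nothing and absorb the $94 fixed cost.

Shut down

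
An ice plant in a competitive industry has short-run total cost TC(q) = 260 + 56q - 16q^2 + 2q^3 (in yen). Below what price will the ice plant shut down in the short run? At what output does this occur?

¥24 per unit, at q = 4

The shutdown price is the minimum of AVC. VC = 56q - 16q^2 + 2q^3, so AVC = 56 - 16q + 2q^2.
At the minimum of AVC, MC = AVC. MC = 56 - 32q + 6q^2; setting MC = AVC gives 4q^2 - 16q = 0, so q = 4. min AVC = 24.
So the shutdown price is ¥24.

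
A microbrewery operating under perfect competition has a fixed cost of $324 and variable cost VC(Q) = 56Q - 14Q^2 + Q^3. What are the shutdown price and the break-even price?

Shutdown price = $7; break-even price = $47

AVC = 56 - 14Q + Q^2; minimized at Q = 7, giving min AVC = $7. That is the shutdown price.
ATC = 324/Q + 56 - 14Q + Q^2. Setting dATC/dQ = −324/Q^2 − 14 + 2Q = 0 gives Q = 9 (since 2·9^3 − 14·9^2 = 324).
min ATC = 324/9 + 56 − 14·9 + 9^2 = $47. That is the break-even price.
For $7 ≤ P < $47 the firm produces at a loss; below $7 it shuts down.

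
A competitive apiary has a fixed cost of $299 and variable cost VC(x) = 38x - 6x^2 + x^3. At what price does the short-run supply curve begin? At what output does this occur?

The firm shuts down when price falls below the minimum of average variable cost. AVC = VC/x = 38 - 6x + x^2.
At the minimum of AVC, MC = AVC. MC = 38 - 12x + 3x^2; setting MC = AVC gives 2x^2 - 6x = 0, so x = 3. min AVC = 29.
The firm shuts down for any P below $29.

$29 per unit, at x = 3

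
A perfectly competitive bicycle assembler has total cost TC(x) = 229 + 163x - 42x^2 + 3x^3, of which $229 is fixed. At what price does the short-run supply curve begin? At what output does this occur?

$16 per unit, at x = 7

The shutdown price is the minimum of AVC. VC = 163x - 42x^2 + 3x^3, so AVC = 163 - 42x + 3x^2.
At the minimum of AVC, MC = AVC. MC = 163 - 84x + 9x^2; setting MC = AVC gives 6x^2 - 42x = 0, so x = 7. min AVC = 16.
The firm shuts down for any P below $16.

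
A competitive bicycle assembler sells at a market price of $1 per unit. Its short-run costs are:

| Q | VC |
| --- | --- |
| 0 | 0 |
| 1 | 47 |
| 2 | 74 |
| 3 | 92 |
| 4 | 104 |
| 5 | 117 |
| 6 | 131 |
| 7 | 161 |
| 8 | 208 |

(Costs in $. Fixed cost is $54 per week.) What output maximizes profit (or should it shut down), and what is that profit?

Tabulate TR − TC: Q=0: -54; Q=1: -100; Q=2: -126; Q=3: -143; Q=4: -154; Q=5: -166; Q=6: -179; Q=7: -208; Q=8: -254.
Profit is highest at Q = 0. Equivalently, the lowest AVC in the table is 131/6 ≈ $21.83 at Q = 6, and P = $1 falls below it — price never covers variable cost, so the firm shuts down and loses only its fixed cost.

Q = 0 (shut down); profit = -$54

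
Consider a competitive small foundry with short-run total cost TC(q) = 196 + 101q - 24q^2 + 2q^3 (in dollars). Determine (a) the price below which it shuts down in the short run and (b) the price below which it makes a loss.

AVC = 101 - 24q + 2q^2; minimized at q = 6, giving min AVC = $29. That is the shutdown price.
ATC = 196/q + 101 - 24q + 2q^2. Setting dATC/dq = −196/q^2 − 24 + 4q = 0 gives q = 7 (since 4·7^3 − 24·7^2 = 196).
min ATC = 196/7 + 101 − 24·7 + 2·7^2 = $59. That is the break-even price.
Between these two prices the firm operates at a loss; above $59 it earns a profit.

Shutdown price = $29; break-even price = $59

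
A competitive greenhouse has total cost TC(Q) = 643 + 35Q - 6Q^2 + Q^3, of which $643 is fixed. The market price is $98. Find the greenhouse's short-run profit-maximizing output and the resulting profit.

AVC = 35 - 6Q + Q^2 has its minimum $26 at Q = 3; price $98 clears that bar, so the firm operates.
MC = 35 - 12Q + 3Q^2. Setting P = MC and taking the root on the rising branch gives Q* = 7.
TR = 98·7 = 686. TC = 643 + 294 = 937. Profit = 686 − 937 = -$251.
That loss of $251 beats the $643 the firm would lose by shutting down; producing recovers $392 of fixed cost.

Profit = -$251 at Q = 7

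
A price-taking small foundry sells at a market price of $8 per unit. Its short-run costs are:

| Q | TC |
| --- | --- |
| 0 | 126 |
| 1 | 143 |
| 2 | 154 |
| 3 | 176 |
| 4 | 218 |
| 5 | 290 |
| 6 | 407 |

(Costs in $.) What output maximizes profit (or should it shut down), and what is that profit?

Q = 0 (shut down); profit = -$126

Compute π = P·Q − TC at each output: Q=0: -126; Q=1: -135; Q=2: -138; Q=3: -152; Q=4: -186; Q=5: -250; Q=6: -359.
Profit is highest at Q = 0. Equivalently, the lowest AVC in the table is 28/2 ≈ $14 at Q = 2, and P = $8 falls below it — price never covers variable cost, so the firm shuts down and loses only its fixed cost.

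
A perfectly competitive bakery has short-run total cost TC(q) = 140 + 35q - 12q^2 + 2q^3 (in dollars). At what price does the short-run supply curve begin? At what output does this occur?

Short-run supply begins at min AVC. From VC = 35q - 12q^2 + 2q^3, AVC = 35 - 12q + 2q^2.
dAVC/dq = -12 + 4q = 0 gives q = 3. min AVC = 35 - 12·3 + 2·3^2 = 17.
For P < $17 the firm produces nothing.

$17 per unit, at q = 3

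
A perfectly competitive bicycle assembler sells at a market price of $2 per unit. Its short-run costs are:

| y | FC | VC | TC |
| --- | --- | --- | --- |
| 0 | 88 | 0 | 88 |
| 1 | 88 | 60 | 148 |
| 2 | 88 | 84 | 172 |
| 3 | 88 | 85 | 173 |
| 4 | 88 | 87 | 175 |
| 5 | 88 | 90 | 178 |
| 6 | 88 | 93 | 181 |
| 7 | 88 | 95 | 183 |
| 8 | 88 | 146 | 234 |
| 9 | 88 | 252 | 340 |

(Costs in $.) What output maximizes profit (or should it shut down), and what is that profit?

y = 0 (shut down); profit = -$88

Profit at each row (π = 2y − TC): y=0: -88; y=1: -146; y=2: -168; y=3: -167; y=4: -167; y=5: -168; y=6: -169; y=7: -169; y=8: -218; y=9: -322.
Profit is highest at y = 0. Equivalently, the lowest AVC in the table is 95/7 ≈ $13.57 at y = 7, and P = $2 falls below it — price never covers variable cost, so the firm shuts down and loses only its fixed cost.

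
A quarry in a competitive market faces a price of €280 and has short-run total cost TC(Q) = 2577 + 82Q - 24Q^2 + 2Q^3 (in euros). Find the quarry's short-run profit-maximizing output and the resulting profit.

Profit = -€157 at Q = 11

AVC = 82 - 24Q + 2Q^2; min AVC = €10 at Q = 6. Since P = €280 ≥ min AVC, the firm produces.
With MC = 82 - 48Q + 6Q^2, P = MC on the upward-sloping part at Q* = 11.
TR = 280·11 = 3080. TC = 2577 + 660 = 3237. Profit = 3080 − 3237 = -€157.
By producing, the firm covers all variable cost plus €2420 of fixed cost; shutting down would lose the full €2577.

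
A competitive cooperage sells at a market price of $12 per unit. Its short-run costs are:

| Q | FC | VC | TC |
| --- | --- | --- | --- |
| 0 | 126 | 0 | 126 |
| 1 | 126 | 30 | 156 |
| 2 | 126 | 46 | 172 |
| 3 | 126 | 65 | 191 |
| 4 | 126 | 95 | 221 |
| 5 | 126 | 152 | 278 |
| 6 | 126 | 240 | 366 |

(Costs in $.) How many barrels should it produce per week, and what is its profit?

Tabulate TR − TC: Q=0: -126; Q=1: -144; Q=2: -148; Q=3: -155; Q=4: -173; Q=5: -218; Q=6: -294.
Profit is highest at Q = 0. Equivalently, the lowest AVC in the table is 65/3 ≈ $21.67 at Q = 3, and P = $12 falls below it — price never covers variable cost, so the firm shuts down and loses only its fixed cost.

Q = 0 (shut down); profit = -$126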